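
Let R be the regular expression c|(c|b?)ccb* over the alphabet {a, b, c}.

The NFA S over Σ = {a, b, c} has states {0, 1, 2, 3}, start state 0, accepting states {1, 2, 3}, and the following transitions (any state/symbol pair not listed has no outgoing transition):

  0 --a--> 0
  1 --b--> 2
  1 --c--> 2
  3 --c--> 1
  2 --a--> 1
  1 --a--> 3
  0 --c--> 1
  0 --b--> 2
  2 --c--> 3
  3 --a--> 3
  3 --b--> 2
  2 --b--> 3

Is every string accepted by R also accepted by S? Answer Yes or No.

Converting the expression R to a DFA (subset construction, then merging equivalent states) gives the minimal DFA with states {r0, r1, r2, r3, r4, r5, r6}, start state r0, accepting states {r3, r5, r6} and transitions r0: a→r1, b→r2, c→r3; r1: a→r1, b→r1, c→r1; r2: a→r1, b→r1, c→r4; r3: a→r1, b→r1, c→r5; r4: a→r1, b→r1, c→r6; r5: a→r1, b→r6, c→r6; r6: a→r1, b→r6, c→r1.
Exploring the product automaton R × S from the start pair (r0, 0), following both machines on each input symbol, reaches 12 state pairs: (r0, 0), (r1, 0), (r2, 2), (r3, 1), (r1, 2), (r1, 1), (r1, 3), (r4, 3), (r5, 2), (r6, 1), (r6, 3), (r6, 2).
R accepts in {r3, r5, r6} and S accepts in {1, 2, 3}. The reachable pairs whose R-component is accepting are (r3, 1), (r5, 2), (r6, 1), (r6, 3), (r6, 2); in each of them the S-component is accepting too, so the product for L(R) \ L(S) (R-component accepting, S-component rejecting) has no reachable accepting pair and the difference is empty.
Hence every string in L(R) is also in L(S).

Yes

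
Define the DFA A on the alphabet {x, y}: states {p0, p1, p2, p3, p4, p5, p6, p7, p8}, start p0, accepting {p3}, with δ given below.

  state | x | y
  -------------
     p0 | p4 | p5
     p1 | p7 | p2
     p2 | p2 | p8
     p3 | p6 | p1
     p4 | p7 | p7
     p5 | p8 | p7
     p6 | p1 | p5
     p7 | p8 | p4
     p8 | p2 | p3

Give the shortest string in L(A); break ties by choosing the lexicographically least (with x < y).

yxy

A breadth-first search from p0 reaches an accepting state first via the path p0 → p5 → p8 → p3 on input yxy.
No string of length < 3 is accepted (BFS exhausts all shorter strings without reaching an accepting state), and yxy is the lexicographically least accepting string of length 3.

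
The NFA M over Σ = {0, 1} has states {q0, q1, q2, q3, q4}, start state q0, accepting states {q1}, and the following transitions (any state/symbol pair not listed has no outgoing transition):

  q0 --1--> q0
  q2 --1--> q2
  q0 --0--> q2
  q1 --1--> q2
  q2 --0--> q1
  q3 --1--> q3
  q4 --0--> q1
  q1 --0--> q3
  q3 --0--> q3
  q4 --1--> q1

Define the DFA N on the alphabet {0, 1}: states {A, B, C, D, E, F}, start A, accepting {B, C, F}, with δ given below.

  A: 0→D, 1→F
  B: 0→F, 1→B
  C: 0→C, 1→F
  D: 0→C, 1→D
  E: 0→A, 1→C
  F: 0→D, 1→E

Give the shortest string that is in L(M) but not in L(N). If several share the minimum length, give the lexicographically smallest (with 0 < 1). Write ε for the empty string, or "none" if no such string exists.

0010

The string 0010 is accepted by M but not by N.
No shorter string lies in the difference, and 0010 is the lexicographically first length-4 string in L(M) \ L(N).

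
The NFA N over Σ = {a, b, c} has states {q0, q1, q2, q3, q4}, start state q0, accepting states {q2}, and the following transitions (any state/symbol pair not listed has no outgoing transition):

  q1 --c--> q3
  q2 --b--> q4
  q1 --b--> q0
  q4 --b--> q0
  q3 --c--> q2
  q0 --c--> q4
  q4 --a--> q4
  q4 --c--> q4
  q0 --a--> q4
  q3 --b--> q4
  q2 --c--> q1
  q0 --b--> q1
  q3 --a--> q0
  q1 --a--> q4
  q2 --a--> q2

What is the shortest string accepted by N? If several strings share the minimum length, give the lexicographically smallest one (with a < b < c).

bcc

A breadth-first search from q0 reaches an accepting state first via the path q0 → q1 → q3 → q2 on input bcc.
No string of length < 3 is accepted (BFS exhausts all shorter strings without reaching an accepting state), and bcc is the lexicographically least accepting string of length 3.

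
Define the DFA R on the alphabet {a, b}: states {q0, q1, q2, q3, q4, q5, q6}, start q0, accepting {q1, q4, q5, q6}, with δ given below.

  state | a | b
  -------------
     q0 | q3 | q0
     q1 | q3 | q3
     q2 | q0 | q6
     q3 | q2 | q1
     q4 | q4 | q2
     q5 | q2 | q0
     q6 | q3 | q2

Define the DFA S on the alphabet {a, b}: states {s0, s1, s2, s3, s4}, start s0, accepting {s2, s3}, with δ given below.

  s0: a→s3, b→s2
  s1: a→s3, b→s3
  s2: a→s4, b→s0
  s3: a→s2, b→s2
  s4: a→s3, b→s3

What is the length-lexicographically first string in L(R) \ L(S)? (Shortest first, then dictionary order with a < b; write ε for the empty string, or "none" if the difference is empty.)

The string aab is accepted by R but not by S.
No shorter string lies in the difference, and aab is the lexicographically first length-3 string in L(R) \ L(S).

aab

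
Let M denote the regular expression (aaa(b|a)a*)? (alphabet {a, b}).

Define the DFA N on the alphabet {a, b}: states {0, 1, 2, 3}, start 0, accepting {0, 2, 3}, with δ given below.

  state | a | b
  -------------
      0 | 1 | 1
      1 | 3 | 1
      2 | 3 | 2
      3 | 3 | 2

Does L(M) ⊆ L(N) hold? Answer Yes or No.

Yes

Converting the expression M to a DFA (subset construction, then merging equivalent states) gives the minimal DFA with states {m0, m1, m2, m3, m4, m5}, start state m0, accepting states {m0, m5} and transitions m0: a→m1, b→m2; m1: a→m3, b→m2; m2: a→m2, b→m2; m3: a→m4, b→m2; m4: a→m5, b→m5; m5: a→m5, b→m2.
Exploring the product automaton M × N from the start pair (m0, 0), following both machines on each input symbol, reaches 9 state pairs: (m0, 0), (m1, 1), (m2, 1), (m3, 3), (m2, 3), (m4, 3), (m2, 2), (m5, 3), (m5, 2).
M accepts in {m0, m5} and N accepts in {0, 2, 3}. The reachable pairs whose M-component is accepting are (m0, 0), (m5, 3), (m5, 2); in each of them the N-component is accepting too, so the product for L(M) \ L(N) (M-component accepting, N-component rejecting) has no reachable accepting pair and the difference is empty.
Hence every string in L(M) is also in L(N).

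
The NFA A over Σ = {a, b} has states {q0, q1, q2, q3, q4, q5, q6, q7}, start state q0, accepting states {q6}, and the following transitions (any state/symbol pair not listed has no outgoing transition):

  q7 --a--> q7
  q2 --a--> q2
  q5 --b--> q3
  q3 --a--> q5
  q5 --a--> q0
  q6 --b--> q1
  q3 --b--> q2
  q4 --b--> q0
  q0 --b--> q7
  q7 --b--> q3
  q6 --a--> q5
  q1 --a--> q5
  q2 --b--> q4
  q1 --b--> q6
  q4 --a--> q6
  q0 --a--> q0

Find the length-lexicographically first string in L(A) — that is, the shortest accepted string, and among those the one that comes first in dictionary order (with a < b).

A breadth-first search from q0 reaches an accepting state first via the path q0 → q7 → q3 → q2 → q4 → q6 on input bbbba.
No string of length < 5 is accepted (BFS exhausts all shorter strings without reaching an accepting state), and bbbba is the lexicographically least accepting string of length 5.

bbbba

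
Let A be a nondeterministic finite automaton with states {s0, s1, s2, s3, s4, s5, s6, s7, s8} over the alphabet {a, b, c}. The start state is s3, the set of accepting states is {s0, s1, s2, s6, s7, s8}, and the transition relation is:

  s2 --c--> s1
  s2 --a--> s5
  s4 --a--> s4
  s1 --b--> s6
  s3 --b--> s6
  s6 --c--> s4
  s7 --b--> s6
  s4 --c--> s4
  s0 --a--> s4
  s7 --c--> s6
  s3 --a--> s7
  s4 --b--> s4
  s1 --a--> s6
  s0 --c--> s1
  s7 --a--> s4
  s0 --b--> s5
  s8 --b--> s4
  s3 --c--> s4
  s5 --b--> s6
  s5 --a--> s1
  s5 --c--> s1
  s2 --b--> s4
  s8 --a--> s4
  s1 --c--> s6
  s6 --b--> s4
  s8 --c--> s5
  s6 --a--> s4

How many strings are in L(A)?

The useful subgraph on states {s3, s6, s7} is acyclic, so L(A) is finite; the longest accepting path visits 3 useful states, giving maximum string length 2.
Counting accepting paths from s3 by length: 2 of length 1, 2 of length 2. Total 4.

4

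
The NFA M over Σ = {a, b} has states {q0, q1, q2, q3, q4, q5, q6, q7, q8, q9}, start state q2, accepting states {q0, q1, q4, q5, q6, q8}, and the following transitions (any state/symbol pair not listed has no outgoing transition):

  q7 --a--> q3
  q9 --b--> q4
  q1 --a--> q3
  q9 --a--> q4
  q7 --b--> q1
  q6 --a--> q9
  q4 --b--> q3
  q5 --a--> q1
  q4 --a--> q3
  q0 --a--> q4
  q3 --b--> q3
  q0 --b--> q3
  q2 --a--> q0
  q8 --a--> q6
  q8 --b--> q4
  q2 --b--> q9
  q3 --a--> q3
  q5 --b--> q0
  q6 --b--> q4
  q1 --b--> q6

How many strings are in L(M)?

The useful subgraph on states {q0, q2, q4, q9} is acyclic, so L(M) is finite; the longest accepting path visits 3 useful states, giving maximum string length 2.
Counting accepting paths from q2 by length: 1 of length 1, 3 of length 2. Total 4.

4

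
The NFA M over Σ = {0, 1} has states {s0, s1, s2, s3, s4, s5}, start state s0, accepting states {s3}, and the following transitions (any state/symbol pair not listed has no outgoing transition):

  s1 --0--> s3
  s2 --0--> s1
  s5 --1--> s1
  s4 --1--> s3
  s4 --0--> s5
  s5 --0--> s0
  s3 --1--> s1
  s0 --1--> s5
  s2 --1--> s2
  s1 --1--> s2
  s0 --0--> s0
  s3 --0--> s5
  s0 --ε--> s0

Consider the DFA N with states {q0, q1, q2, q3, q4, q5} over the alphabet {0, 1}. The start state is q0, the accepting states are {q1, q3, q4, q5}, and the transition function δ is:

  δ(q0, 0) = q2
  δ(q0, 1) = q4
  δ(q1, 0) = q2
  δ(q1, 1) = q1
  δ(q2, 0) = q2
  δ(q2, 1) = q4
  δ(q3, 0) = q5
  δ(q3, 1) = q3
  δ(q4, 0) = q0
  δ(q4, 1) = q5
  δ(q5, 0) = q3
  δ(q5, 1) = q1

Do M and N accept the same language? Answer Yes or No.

The string 11100 is accepted by M but rejected by N.
So L(M) ≠ L(N).

No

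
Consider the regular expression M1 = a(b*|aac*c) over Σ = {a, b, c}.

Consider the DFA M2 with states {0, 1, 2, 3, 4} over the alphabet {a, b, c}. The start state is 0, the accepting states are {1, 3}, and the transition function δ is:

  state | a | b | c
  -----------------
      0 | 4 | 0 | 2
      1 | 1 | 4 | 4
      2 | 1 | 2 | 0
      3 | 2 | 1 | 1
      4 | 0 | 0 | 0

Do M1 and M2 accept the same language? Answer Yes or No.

No

The string a is accepted by M1 but rejected by M2.
So L(M1) ≠ L(M2).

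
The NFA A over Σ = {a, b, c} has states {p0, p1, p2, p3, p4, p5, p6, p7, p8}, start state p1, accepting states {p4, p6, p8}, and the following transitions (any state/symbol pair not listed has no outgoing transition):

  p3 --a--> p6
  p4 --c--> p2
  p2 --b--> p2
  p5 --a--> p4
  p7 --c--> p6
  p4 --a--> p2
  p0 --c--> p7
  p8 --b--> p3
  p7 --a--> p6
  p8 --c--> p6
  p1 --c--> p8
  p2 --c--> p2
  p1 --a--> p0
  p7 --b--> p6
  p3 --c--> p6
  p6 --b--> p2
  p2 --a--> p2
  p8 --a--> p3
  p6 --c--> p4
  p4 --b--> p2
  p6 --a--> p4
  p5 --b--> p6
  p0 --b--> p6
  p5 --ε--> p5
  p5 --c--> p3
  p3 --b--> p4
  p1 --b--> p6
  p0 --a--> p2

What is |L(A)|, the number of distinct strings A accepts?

33

The useful subgraph on states {p0, p1, p3, p4, p6, p7, p8} is acyclic, so L(A) is finite; the longest accepting path visits 5 useful states, giving maximum string length 4.
Counting accepting paths from p1 by length: 2 of length 1, 4 of length 2, 13 of length 3, 14 of length 4. Total 33.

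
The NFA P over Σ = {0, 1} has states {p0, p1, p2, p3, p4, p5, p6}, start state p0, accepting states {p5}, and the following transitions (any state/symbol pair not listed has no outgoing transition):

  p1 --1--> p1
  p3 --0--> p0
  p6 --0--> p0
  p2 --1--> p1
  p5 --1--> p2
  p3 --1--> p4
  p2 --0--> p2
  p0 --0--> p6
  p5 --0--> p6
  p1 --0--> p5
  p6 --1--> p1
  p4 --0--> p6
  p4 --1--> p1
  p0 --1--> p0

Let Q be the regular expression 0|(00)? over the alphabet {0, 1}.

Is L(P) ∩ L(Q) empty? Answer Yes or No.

Converting the expression Q to a DFA (subset construction, then merging equivalent states) gives the minimal DFA with states {q0, q1, q2, q3}, start state q0, accepting states {q0, q1, q3} and transitions q0: 0→q1, 1→q2; q1: 0→q3, 1→q2; q2: 0→q2, 1→q2; q3: 0→q2, 1→q2.
Exploring the product automaton P × Q from the start pair (p0, q0), following both machines on each input symbol, reaches 8 state pairs: (p0, q0), (p6, q1), (p0, q2), (p0, q3), (p1, q2), (p6, q2), (p5, q2), (p2, q2).
P accepts in {p5} and Q accepts in {q0, q1, q3}; no reachable pair has both components accepting, so no string drives both machines to acceptance simultaneously and L(P) ∩ L(Q) = ∅.
So no string is accepted by both, and the intersection is empty.

Yes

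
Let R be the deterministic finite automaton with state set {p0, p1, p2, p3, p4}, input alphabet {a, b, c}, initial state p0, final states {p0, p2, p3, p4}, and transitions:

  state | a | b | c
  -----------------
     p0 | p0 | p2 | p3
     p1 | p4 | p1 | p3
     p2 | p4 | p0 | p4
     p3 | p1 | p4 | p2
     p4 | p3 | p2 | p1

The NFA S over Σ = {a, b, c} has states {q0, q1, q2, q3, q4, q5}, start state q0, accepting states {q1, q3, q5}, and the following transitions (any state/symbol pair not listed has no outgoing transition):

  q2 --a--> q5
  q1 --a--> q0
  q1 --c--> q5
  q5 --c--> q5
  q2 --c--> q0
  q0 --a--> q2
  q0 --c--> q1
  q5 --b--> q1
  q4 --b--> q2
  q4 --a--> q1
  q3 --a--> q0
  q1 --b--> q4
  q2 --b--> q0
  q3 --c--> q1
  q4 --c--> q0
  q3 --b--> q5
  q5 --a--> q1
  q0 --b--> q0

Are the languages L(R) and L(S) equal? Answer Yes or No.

The empty string ε is accepted by R but rejected by S.
So L(R) ≠ L(S).

No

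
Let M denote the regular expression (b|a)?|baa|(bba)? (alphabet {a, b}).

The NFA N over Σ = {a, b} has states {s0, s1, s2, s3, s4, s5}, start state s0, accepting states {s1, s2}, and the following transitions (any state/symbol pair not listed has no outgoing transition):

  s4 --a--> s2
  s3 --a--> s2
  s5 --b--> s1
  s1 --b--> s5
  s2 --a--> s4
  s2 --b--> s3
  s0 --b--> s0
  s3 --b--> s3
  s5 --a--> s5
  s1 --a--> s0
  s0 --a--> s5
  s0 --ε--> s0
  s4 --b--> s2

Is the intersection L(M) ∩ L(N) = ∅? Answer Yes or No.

Yes

Converting the expression M to a DFA (subset construction, then merging equivalent states) gives the minimal DFA with states {m0, m1, m2, m3, m4}, start state m0, accepting states {m0, m1, m2} and transitions m0: a→m1, b→m2; m1: a→m3, b→m3; m2: a→m4, b→m4; m3: a→m3, b→m3; m4: a→m1, b→m3.
Exploring the product automaton M × N from the start pair (m0, s0), following both machines on each input symbol, reaches 8 state pairs: (m0, s0), (m1, s5), (m2, s0), (m3, s5), (m3, s1), (m4, s5), (m4, s0), (m3, s0).
M accepts in {m0, m1, m2} and N accepts in {s1, s2}; no reachable pair has both components accepting, so no string drives both machines to acceptance simultaneously and L(M) ∩ L(N) = ∅.
So no string is accepted by both, and the intersection is empty.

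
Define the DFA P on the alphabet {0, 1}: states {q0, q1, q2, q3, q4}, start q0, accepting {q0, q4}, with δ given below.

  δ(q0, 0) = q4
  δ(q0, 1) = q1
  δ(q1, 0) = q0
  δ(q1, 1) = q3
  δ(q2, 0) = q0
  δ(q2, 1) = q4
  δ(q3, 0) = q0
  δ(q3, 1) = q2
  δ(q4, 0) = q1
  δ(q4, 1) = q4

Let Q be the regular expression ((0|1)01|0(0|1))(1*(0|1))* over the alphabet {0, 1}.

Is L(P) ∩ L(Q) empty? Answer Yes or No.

No

The string 01 is accepted by both P and Q.
Hence L(P) ∩ L(Q) ≠ ∅.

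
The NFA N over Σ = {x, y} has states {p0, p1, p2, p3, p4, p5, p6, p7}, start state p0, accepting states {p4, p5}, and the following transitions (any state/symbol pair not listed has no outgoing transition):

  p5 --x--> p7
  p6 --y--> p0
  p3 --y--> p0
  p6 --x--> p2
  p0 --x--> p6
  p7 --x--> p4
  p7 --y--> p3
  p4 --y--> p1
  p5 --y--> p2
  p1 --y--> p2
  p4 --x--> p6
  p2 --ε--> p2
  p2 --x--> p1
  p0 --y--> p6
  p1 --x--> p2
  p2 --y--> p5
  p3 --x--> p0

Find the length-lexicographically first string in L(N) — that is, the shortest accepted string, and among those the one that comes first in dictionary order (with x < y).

xxy

A breadth-first search from p0 reaches an accepting state first via the path p0 → p6 → p2 → p5 on input xxy.
No string of length < 3 is accepted (BFS exhausts all shorter strings without reaching an accepting state), and xxy is the lexicographically least accepting string of length 3.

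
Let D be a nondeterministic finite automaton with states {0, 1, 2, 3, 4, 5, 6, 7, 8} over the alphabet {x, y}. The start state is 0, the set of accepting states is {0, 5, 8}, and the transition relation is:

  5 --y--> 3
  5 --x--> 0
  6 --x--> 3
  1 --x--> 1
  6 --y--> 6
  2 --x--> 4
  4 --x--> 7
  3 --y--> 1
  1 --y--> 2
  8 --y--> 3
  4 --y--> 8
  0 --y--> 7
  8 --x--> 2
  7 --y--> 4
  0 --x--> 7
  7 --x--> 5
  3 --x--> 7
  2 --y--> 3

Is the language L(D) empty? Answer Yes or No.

No

The empty string ε is accepted: the run 0 ends in the accepting state 0.
Since at least one string is accepted, L(D) is not empty.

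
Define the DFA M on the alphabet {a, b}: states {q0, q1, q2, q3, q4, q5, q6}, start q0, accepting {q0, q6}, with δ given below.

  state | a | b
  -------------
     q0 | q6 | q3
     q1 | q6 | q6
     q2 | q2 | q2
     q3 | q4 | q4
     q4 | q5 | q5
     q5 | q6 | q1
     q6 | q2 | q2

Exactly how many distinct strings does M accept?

14

The useful subgraph on states {q0, q1, q3, q4, q5, q6} is acyclic, so L(M) is finite; the longest accepting path visits 6 useful states, giving maximum string length 5.
Counting accepting paths from q0 by length: 1 of length 0, 1 of length 1, 4 of length 4, 8 of length 5. Total 14.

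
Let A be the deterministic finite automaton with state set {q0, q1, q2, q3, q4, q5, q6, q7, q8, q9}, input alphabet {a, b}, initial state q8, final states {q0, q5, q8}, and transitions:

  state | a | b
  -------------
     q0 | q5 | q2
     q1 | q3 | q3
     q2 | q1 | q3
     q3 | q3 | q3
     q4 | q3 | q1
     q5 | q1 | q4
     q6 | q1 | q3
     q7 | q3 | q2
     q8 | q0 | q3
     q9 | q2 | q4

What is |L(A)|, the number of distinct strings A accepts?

The useful subgraph on states {q0, q5, q8} is acyclic, so L(A) is finite; the longest accepting path visits 3 useful states, giving maximum string length 2.
Counting accepting paths from q8 by length: 1 of length 0, 1 of length 1, 1 of length 2. Total 3.

3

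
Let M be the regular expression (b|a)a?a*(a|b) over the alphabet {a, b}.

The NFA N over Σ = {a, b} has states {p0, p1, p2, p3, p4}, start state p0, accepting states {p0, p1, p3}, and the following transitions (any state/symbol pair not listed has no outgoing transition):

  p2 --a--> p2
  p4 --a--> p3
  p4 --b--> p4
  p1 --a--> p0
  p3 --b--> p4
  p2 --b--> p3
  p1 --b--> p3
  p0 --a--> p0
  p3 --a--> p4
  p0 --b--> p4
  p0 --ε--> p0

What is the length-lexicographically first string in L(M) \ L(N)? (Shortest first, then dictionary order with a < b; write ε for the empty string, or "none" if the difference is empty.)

The string ab is accepted by M but not by N.
No shorter string lies in the difference, and ab is the lexicographically first length-2 string in L(M) \ L(N).

ab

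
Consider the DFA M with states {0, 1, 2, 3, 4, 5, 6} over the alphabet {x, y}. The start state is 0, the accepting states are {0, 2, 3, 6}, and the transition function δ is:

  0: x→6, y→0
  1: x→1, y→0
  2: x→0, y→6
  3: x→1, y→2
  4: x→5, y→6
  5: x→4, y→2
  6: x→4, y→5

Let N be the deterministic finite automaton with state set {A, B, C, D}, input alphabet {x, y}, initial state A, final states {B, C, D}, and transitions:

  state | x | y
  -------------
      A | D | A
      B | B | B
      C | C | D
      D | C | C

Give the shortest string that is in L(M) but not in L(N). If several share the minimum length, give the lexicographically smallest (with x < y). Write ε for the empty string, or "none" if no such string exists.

The empty string ε is accepted by M but not by N.
Since ε is the unique shortest string, it is the required witness.

ε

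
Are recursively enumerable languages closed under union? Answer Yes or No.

Yes

Simulate recognisers for L₁ and L₂ in parallel, alternating one step of each, and accept as soon as either accepts.
So the recursively enumerable languages are closed under union.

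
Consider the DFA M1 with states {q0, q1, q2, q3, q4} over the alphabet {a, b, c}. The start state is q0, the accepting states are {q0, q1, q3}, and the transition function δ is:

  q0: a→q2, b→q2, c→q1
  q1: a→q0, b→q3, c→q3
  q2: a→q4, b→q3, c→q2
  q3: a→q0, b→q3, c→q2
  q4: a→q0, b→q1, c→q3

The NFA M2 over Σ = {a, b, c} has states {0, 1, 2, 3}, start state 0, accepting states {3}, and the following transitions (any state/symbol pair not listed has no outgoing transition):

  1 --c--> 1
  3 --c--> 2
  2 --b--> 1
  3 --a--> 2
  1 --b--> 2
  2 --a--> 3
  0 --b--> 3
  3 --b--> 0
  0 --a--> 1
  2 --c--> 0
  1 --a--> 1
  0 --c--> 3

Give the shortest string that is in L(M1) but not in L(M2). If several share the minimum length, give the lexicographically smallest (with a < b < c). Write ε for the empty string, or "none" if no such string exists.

ε

The empty string ε is accepted by M1 but not by M2.
Since ε is the unique shortest string, it is the required witness.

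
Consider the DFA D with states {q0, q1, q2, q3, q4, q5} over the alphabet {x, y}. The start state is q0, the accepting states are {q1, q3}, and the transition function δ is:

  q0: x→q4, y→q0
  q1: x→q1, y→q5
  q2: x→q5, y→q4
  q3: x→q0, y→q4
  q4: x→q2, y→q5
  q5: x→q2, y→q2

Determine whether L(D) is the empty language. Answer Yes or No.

The states reachable from the start state are {q0, q2, q4, q5}.
None of the accepting states {q1, q3} is reachable, so no string is accepted and L(D) = ∅.

Yes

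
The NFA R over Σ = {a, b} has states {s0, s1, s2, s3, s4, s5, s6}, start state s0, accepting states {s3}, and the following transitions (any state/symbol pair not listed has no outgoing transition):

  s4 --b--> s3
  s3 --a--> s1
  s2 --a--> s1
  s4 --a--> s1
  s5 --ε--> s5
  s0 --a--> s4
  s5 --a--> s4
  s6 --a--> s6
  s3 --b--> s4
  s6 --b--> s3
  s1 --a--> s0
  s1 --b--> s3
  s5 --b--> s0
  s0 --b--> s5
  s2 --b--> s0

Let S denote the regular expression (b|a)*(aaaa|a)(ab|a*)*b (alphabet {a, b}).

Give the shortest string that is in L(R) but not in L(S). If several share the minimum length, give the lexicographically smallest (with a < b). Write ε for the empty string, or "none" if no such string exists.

abbb

The string abbb is accepted by R but not by S.
No shorter string lies in the difference, and abbb is the lexicographically first length-4 string in L(R) \ L(S).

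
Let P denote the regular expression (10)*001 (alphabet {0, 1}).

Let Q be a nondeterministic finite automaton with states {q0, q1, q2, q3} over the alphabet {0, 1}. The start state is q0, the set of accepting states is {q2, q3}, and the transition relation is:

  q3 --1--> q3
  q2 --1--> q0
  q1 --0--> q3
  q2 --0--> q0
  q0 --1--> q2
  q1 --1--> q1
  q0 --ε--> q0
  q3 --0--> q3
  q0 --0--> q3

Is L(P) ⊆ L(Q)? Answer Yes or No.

Converting the expression P to a DFA (subset construction, then merging equivalent states) gives the minimal DFA with states {p0, p1, p2, p3, p4, p5}, start state p0, accepting states {p5} and transitions p0: 0→p1, 1→p2; p1: 0→p3, 1→p4; p2: 0→p0, 1→p4; p3: 0→p4, 1→p5; p4: 0→p4, 1→p4; p5: 0→p4, 1→p4.
Exploring the product automaton P × Q from the start pair (p0, q0), following both machines on each input symbol, reaches 8 state pairs: (p0, q0), (p1, q3), (p2, q2), (p3, q3), (p4, q3), (p4, q0), (p5, q3), (p4, q2).
P accepts in {p5} and Q accepts in {q2, q3}. The reachable pairs whose P-component is accepting are (p5, q3); in each of them the Q-component is accepting too, so the product for L(P) \ L(Q) (P-component accepting, Q-component rejecting) has no reachable accepting pair and the difference is empty.
Hence every string in L(P) is also in L(Q).

Yes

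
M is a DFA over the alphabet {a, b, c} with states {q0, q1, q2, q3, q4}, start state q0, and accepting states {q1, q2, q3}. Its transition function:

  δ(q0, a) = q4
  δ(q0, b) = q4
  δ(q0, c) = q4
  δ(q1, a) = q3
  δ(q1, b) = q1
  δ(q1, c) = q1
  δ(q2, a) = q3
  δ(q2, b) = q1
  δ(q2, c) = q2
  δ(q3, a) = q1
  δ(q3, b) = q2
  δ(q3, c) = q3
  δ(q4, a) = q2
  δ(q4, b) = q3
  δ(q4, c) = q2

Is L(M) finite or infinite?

State q1 is reachable from the start and can reach an accepting state, and it lies on the cycle q1 → q1.
Traversing that cycle any number of times yields accepted strings of unbounded length, so the language is infinite.

infinite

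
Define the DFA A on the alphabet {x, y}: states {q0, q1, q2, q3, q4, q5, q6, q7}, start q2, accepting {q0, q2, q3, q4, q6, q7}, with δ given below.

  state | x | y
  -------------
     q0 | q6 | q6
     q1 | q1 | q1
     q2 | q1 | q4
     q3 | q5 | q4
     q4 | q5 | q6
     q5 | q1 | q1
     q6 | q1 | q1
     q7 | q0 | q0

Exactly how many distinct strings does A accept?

3

The useful subgraph on states {q2, q4, q6} is acyclic, so L(A) is finite; the longest accepting path visits 3 useful states, giving maximum string length 2.
Counting accepting paths from q2 by length: 1 of length 0, 1 of length 1, 1 of length 2. Total 3.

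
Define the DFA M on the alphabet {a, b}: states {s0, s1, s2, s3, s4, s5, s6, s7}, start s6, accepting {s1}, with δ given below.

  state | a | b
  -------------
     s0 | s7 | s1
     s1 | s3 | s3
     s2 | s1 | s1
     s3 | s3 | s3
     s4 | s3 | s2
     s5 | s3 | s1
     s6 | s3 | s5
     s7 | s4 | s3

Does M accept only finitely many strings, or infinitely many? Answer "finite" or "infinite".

finite

The useful states (reachable from s6 and able to reach an accepting state) are {s1, s5, s6}.
Restricted to these states the transition graph has no cycle, so every accepting path has bounded length and L is finite.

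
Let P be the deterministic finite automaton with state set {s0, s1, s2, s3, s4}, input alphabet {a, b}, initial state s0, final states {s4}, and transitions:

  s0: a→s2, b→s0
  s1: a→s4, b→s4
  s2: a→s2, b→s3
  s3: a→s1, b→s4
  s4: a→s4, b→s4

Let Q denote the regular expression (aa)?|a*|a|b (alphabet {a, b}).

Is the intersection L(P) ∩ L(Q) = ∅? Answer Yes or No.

Converting the expression Q to a DFA (subset construction, then merging equivalent states) gives the minimal DFA with states {q0, q1, q2, q3}, start state q0, accepting states {q0, q1, q2} and transitions q0: a→q1, b→q2; q1: a→q1, b→q3; q2: a→q3, b→q3; q3: a→q3, b→q3.
Exploring the product automaton P × Q from the start pair (s0, q0), following both machines on each input symbol, reaches 8 state pairs: (s0, q0), (s2, q1), (s0, q2), (s3, q3), (s2, q3), (s0, q3), (s1, q3), (s4, q3).
P accepts in {s4} and Q accepts in {q0, q1, q2}; no reachable pair has both components accepting, so no string drives both machines to acceptance simultaneously and L(P) ∩ L(Q) = ∅.
So no string is accepted by both, and the intersection is empty.

Yes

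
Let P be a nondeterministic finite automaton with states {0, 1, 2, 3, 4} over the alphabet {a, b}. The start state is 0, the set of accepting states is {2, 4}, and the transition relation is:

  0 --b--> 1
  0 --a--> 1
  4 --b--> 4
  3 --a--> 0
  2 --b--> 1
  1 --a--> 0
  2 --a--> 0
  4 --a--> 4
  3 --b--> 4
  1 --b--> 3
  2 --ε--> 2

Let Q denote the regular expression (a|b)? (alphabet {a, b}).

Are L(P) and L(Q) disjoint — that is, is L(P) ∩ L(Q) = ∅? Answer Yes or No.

Yes

Converting the expression Q to a DFA (subset construction, then merging equivalent states) gives the minimal DFA with states {q0, q1, q2}, start state q0, accepting states {q0, q1} and transitions q0: a→q1, b→q1; q1: a→q2, b→q2; q2: a→q2, b→q2.
Exploring the product automaton P × Q from the start pair (0, q0), following both machines on each input symbol, reaches 6 state pairs: (0, q0), (1, q1), (0, q2), (3, q2), (1, q2), (4, q2).
P accepts in {2, 4} and Q accepts in {q0, q1}; no reachable pair has both components accepting, so no string drives both machines to acceptance simultaneously and L(P) ∩ L(Q) = ∅.
So no string is accepted by both, and the intersection is empty.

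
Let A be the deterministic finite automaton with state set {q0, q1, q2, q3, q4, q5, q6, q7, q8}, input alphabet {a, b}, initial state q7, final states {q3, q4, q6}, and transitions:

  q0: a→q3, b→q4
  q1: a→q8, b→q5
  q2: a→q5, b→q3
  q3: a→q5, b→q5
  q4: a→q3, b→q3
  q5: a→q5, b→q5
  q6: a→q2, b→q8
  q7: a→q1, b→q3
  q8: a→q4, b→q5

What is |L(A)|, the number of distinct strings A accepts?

The useful subgraph on states {q1, q3, q4, q7, q8} is acyclic, so L(A) is finite; the longest accepting path visits 5 useful states, giving maximum string length 4.
Counting accepting paths from q7 by length: 1 of length 1, 1 of length 3, 2 of length 4. Total 4.

4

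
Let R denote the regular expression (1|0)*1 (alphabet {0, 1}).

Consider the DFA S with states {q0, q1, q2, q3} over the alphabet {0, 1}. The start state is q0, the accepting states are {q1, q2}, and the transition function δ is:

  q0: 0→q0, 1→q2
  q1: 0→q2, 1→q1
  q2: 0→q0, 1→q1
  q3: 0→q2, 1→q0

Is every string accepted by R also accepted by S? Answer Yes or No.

Yes

Converting the expression R to a DFA (subset construction, then merging equivalent states) gives the minimal DFA with states {r0, r1}, start state r0, accepting states {r1} and transitions r0: 0→r0, 1→r1; r1: 0→r0, 1→r1.
Exploring the product automaton R × S from the start pair (r0, q0), following both machines on each input symbol, reaches 4 state pairs: (r0, q0), (r1, q2), (r1, q1), (r0, q2).
R accepts in {r1} and S accepts in {q1, q2}. The reachable pairs whose R-component is accepting are (r1, q2), (r1, q1); in each of them the S-component is accepting too, so the product for L(R) \ L(S) (R-component accepting, S-component rejecting) has no reachable accepting pair and the difference is empty.
Hence every string in L(R) is also in L(S).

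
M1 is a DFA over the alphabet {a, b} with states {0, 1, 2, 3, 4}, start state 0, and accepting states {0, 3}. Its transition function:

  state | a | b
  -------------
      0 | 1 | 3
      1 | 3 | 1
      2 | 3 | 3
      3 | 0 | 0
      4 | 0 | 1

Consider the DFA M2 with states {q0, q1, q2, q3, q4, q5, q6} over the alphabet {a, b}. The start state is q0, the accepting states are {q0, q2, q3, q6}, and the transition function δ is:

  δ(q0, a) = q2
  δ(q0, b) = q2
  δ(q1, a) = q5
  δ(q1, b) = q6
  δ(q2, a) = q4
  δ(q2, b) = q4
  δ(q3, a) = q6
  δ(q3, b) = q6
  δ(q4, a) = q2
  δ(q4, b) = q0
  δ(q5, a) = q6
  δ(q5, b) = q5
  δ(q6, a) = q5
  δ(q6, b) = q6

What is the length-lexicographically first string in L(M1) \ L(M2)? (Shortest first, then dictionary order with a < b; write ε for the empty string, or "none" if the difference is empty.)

The string aa is accepted by M1 but not by M2.
No shorter string lies in the difference, and aa is the lexicographically first length-2 string in L(M1) \ L(M2).

aa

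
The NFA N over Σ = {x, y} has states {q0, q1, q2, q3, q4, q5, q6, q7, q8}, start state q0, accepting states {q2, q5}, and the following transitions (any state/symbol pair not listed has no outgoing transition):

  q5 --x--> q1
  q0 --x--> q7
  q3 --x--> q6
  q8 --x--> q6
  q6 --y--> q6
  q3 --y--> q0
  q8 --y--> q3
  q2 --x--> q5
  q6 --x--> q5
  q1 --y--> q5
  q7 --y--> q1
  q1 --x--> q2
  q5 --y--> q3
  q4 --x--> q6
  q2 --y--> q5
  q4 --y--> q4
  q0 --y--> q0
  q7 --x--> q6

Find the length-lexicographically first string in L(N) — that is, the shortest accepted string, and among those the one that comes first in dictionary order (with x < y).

A breadth-first search from q0 reaches an accepting state first via the path q0 → q7 → q6 → q5 on input xxx.
No string of length < 3 is accepted (BFS exhausts all shorter strings without reaching an accepting state), and xxx is the lexicographically least accepting string of length 3.

xxx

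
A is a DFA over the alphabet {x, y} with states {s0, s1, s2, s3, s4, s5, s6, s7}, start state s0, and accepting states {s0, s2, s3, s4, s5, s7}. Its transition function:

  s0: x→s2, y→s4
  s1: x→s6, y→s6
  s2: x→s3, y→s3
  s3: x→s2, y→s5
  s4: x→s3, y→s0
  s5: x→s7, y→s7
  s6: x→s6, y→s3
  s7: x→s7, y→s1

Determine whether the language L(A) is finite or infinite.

State s2 is reachable from the start and can reach an accepting state, and it lies on the cycle s2 → s3 → s2.
Traversing that cycle any number of times yields accepted strings of unbounded length, so the language is infinite.

infinite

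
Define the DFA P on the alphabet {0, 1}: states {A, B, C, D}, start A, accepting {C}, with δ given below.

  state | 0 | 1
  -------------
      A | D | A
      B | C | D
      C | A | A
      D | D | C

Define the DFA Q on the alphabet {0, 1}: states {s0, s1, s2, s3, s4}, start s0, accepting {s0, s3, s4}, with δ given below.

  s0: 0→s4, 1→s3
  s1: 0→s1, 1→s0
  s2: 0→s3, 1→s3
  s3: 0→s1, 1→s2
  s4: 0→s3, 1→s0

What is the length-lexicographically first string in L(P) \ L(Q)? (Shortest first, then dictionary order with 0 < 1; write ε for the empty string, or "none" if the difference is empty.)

The string 001 is accepted by P but not by Q.
No shorter string lies in the difference, and 001 is the lexicographically first length-3 string in L(P) \ L(Q).

001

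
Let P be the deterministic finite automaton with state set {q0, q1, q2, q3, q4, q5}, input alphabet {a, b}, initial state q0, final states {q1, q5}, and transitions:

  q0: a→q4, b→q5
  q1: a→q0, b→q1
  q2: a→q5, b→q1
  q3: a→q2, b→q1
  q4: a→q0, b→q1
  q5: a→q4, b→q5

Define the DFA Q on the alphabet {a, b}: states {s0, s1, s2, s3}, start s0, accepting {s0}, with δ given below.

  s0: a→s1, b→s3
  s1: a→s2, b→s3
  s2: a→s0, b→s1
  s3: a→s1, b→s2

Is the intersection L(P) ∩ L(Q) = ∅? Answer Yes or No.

Yes

Exploring the product automaton P × Q from the start pair (q0, s0), following both machines on each input symbol, reaches 12 state pairs: (q0, s0), (q4, s1), (q5, s3), (q0, s2), (q1, s3), (q5, s2), (q4, s0), (q5, s1), (q0, s1), (q1, s2), (q4, s2), (q1, s1).
P accepts in {q1, q5} and Q accepts in {s0}; no reachable pair has both components accepting, so no string drives both machines to acceptance simultaneously and L(P) ∩ L(Q) = ∅.
So no string is accepted by both, and the intersection is empty.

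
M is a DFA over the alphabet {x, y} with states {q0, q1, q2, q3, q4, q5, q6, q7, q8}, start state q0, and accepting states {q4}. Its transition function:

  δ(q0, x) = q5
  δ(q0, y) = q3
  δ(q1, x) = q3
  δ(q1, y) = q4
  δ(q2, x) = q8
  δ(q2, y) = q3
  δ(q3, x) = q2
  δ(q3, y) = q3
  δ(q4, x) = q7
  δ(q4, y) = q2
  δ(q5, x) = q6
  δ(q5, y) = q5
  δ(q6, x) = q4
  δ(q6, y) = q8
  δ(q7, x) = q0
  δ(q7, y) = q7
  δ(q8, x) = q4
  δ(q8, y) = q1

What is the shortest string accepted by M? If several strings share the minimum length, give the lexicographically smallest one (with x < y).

xxx

A breadth-first search from q0 reaches an accepting state first via the path q0 → q5 → q6 → q4 on input xxx.
No string of length < 3 is accepted (BFS exhausts all shorter strings without reaching an accepting state), and xxx is the lexicographically least accepting string of length 3.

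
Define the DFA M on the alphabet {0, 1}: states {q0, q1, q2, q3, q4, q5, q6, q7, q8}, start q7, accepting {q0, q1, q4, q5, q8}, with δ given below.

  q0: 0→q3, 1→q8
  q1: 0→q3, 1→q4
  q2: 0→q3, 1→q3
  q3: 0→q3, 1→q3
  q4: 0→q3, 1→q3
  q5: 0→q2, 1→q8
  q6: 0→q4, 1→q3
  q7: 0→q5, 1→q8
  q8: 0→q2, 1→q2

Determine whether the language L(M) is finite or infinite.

finite

The useful states (reachable from q7 and able to reach an accepting state) are {q5, q7, q8}.
Restricted to these states the transition graph has no cycle, so every accepting path has bounded length and L is finite.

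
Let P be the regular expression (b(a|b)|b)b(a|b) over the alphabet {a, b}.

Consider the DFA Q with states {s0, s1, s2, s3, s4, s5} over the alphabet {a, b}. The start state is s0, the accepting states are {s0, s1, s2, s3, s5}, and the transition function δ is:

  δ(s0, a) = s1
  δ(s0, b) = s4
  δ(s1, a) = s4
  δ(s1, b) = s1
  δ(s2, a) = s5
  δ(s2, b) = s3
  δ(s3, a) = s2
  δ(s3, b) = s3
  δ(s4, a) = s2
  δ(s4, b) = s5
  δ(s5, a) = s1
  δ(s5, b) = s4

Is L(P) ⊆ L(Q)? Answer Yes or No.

The string bbb is in L(P) but not in L(Q).
So L(P) ⊄ L(Q).

No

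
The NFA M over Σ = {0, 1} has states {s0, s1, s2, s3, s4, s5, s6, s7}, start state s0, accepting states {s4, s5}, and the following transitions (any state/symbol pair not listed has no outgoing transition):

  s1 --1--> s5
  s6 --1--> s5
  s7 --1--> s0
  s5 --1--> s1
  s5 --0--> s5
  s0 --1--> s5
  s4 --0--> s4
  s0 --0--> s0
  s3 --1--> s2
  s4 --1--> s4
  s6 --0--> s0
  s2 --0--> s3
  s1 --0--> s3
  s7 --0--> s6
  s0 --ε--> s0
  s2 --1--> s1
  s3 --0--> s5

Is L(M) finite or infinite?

State s0 is reachable from the start and can reach an accepting state, and it lies on the cycle s0 → s0.
Traversing that cycle any number of times yields accepted strings of unbounded length, so the language is infinite.

infinite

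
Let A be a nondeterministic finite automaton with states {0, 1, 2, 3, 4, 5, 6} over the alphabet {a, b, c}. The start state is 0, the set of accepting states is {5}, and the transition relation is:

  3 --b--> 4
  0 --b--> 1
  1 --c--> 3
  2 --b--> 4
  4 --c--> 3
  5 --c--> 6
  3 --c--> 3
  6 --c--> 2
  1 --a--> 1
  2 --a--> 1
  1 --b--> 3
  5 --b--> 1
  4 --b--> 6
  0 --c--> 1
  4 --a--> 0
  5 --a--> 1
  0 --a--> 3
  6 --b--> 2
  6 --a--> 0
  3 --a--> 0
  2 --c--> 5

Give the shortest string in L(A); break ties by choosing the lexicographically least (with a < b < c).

abbbc

A breadth-first search from 0 reaches an accepting state first via the path 0 → 3 → 4 → 6 → 2 → 5 on input abbbc.
No string of length < 5 is accepted (BFS exhausts all shorter strings without reaching an accepting state), and abbbc is the lexicographically least accepting string of length 5.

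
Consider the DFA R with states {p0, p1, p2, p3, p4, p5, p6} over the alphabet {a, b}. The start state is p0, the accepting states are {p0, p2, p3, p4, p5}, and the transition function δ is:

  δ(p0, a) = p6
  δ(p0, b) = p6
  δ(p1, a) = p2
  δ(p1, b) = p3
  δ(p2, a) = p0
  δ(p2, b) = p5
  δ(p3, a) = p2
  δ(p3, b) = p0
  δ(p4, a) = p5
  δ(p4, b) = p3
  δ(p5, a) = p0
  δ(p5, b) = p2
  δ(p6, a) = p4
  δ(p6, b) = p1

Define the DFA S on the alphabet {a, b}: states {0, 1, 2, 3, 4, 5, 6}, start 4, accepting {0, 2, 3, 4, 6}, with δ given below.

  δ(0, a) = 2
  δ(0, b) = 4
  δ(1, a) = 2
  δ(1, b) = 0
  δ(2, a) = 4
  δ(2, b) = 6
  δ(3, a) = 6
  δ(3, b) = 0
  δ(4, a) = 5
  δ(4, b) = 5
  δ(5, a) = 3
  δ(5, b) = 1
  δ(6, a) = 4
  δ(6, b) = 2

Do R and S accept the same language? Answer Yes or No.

Yes

Exploring the product automaton R × S from the start pair (p0, 4), following both machines on each input symbol, reaches 7 state pairs: (p0, 4), (p6, 5), (p4, 3), (p1, 1), (p5, 6), (p3, 0), (p2, 2).
R accepts in {p0, p2, p3, p4, p5} and S accepts in {0, 2, 3, 4, 6}. In every reachable pair the two components are either both accepting — (p0, 4), (p4, 3), (p5, 6), (p3, 0), (p2, 2) — or both non-accepting, so no string is accepted by exactly one of the machines: L(R) \ L(S) and L(S) \ L(R) are both empty.
Hence every string is accepted by R iff it is accepted by S, and the two languages coincide.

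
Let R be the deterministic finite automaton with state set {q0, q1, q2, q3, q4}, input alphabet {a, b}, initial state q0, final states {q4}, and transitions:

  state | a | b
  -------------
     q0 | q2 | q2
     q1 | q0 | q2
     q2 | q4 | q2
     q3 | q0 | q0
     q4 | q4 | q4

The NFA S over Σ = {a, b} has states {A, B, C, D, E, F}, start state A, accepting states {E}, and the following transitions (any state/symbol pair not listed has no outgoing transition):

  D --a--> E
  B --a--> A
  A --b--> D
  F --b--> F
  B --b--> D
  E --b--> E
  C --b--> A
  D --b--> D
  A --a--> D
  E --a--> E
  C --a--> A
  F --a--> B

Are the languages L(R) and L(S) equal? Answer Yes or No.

Yes

Exploring the product automaton R × S from the start pair (q0, A), following both machines on each input symbol, reaches 3 state pairs: (q0, A), (q2, D), (q4, E).
R accepts in {q4} and S accepts in {E}. In every reachable pair the two components are either both accepting — (q4, E) — or both non-accepting, so no string is accepted by exactly one of the machines: L(R) \ L(S) and L(S) \ L(R) are both empty.
Hence every string is accepted by R iff it is accepted by S, and the two languages coincide.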